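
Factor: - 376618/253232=-583/392 = - 2^( - 3) * 7^( - 2 )*11^1 * 53^1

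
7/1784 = 7/1784 = 0.00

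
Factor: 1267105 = 5^1 * 7^1 * 41^1*883^1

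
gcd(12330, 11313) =9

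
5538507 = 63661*87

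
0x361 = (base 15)3ca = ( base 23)1ee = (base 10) 865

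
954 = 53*18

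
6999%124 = 55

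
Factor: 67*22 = 1474 = 2^1*11^1*67^1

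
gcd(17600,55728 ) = 16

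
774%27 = 18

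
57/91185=19/30395 = 0.00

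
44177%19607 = 4963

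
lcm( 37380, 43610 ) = 261660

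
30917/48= 644 + 5/48 = 644.10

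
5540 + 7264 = 12804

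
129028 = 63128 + 65900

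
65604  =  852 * 77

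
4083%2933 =1150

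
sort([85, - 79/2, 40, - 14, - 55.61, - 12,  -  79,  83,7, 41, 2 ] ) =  [ - 79, - 55.61, - 79/2, - 14,-12, 2, 7,40, 41, 83, 85]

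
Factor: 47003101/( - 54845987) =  - 7^( - 1)*41^( - 2)  *  59^ ( - 1)*79^(- 1) *4657^1* 10093^1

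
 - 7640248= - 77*99224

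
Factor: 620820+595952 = 1216772 = 2^2 *304193^1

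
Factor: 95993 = 59^1*1627^1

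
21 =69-48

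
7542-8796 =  -1254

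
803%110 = 33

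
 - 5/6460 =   -  1+ 1291/1292 = - 0.00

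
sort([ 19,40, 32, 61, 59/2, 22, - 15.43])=[ - 15.43,19, 22, 59/2, 32  ,  40, 61 ] 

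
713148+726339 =1439487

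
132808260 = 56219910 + 76588350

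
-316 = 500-816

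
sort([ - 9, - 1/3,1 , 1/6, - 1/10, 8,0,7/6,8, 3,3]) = [-9 , - 1/3,  -  1/10,0,1/6, 1,7/6,3,3,8, 8 ] 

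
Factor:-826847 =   -  7^1* 41^1 * 43^1*67^1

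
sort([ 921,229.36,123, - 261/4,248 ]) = [ - 261/4,123, 229.36 , 248, 921] 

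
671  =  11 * 61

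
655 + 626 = 1281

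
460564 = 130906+329658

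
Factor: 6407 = 43^1*149^1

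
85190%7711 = 369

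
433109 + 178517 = 611626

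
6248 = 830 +5418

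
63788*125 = 7973500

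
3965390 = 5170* 767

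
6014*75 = 451050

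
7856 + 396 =8252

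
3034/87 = 3034/87 = 34.87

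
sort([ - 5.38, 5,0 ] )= [ - 5.38, 0,5 ] 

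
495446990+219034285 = 714481275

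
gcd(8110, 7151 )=1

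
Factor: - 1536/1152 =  - 4/3 = - 2^2 * 3^( - 1)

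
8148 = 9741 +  - 1593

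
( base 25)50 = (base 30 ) 45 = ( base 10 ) 125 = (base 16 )7D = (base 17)76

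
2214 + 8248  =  10462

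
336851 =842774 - 505923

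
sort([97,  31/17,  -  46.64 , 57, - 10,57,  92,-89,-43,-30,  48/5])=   [ - 89, - 46.64,  -  43, - 30,-10, 31/17,48/5,57 , 57,92,97] 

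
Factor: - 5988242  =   - 2^1*13^1*109^1*2113^1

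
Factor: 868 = 2^2*7^1 * 31^1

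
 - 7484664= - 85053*88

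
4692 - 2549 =2143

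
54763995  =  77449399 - 22685404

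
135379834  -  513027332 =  - 377647498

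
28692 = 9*3188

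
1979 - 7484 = -5505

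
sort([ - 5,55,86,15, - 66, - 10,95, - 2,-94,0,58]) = [ - 94, - 66,-10, - 5, - 2,0, 15,55 , 58,86,95 ]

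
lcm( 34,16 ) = 272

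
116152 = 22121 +94031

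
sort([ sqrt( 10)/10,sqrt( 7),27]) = [sqrt( 10)/10, sqrt( 7 ),27]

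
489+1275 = 1764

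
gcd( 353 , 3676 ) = 1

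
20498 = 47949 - 27451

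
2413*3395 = 8192135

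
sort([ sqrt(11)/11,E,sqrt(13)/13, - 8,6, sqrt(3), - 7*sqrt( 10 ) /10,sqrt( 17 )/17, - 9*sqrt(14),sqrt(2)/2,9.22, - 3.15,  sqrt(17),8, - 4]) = [ - 9*sqrt(14), - 8, - 4,-3.15, - 7*sqrt(10)/10, sqrt(17) /17 , sqrt (13)/13,sqrt( 11) /11,sqrt(2)/2,sqrt ( 3), E,sqrt (17), 6, 8,9.22]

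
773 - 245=528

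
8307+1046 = 9353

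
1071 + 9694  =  10765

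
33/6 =11/2=5.50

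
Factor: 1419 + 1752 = 3^1*7^1*151^1 =3171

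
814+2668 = 3482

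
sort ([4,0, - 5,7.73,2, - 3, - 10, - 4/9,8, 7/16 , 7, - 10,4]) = [ - 10,-10,-5 , - 3, - 4/9, 0,7/16,2,4, 4,7,7.73,8]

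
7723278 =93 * 83046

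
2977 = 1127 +1850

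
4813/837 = 5+ 628/837 = 5.75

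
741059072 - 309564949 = 431494123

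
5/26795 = 1/5359 = 0.00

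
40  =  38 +2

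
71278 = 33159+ 38119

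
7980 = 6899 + 1081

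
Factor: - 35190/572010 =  - 51/829=- 3^1 *17^1*829^ ( - 1)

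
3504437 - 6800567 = -3296130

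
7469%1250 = 1219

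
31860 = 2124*15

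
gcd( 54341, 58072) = 7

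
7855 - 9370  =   - 1515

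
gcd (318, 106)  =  106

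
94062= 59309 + 34753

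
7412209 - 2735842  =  4676367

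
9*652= 5868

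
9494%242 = 56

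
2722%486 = 292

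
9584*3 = 28752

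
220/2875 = 44/575= 0.08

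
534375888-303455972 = 230919916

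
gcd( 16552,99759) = 1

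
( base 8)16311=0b1110011001001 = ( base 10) 7369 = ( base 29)8M3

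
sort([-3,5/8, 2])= [ -3,5/8, 2]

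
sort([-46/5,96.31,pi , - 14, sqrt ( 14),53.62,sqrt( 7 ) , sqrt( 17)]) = [ - 14 , -46/5,  sqrt( 7), pi,sqrt(14 ),sqrt(17),  53.62, 96.31]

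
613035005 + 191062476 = 804097481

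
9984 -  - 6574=16558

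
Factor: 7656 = 2^3*3^1*11^1 * 29^1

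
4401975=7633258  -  3231283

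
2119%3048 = 2119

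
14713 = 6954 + 7759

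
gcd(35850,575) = 25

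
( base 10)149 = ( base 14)a9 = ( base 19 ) 7g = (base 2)10010101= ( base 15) 9E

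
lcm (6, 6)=6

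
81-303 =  -222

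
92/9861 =92/9861 = 0.01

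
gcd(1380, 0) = 1380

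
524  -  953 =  - 429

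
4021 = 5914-1893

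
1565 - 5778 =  - 4213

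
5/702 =5/702 = 0.01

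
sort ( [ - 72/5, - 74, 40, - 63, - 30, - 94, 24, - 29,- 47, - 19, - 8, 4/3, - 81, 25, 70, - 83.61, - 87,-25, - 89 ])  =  [ - 94,-89, - 87, - 83.61, - 81, - 74, -63, - 47, - 30, - 29, - 25, - 19,-72/5 , - 8,4/3,24,25,40, 70] 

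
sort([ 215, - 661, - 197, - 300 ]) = [ - 661, - 300, - 197,215]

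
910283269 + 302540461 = 1212823730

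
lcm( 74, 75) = 5550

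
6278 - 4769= 1509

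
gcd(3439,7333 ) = 1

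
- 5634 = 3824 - 9458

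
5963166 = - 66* (- 90351) 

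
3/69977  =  3/69977 = 0.00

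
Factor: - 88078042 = - 2^1*13^1*1493^1*2269^1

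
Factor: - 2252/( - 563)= 4 = 2^2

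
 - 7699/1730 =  - 5 + 951/1730 = -4.45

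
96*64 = 6144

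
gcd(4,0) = 4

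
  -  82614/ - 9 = 27538/3= 9179.33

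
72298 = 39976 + 32322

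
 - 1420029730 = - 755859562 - 664170168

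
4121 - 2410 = 1711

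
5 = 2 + 3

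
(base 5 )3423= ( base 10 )488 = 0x1E8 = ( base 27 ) I2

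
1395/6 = 232  +  1/2 = 232.50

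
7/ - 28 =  - 1/4 = - 0.25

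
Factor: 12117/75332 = 2^(  -  2)*3^1*7^1*37^( - 1)*509^( - 1 )*577^1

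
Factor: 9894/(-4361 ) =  - 2^1*3^1*7^( - 2) * 17^1*89^(  -  1 )*97^1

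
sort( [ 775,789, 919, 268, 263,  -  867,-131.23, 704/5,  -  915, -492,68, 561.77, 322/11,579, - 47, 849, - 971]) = [  -  971, - 915, - 867, - 492,  -  131.23,  -  47, 322/11,  68,  704/5, 263, 268, 561.77 , 579, 775, 789, 849 , 919]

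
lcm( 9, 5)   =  45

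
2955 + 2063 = 5018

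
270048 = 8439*32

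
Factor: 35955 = 3^2* 5^1 * 17^1*47^1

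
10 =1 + 9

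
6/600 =1/100 = 0.01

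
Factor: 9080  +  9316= 18396  =  2^2 * 3^2* 7^1*73^1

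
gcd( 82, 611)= 1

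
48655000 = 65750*740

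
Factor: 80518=2^1*127^1*317^1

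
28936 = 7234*4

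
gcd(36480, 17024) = 2432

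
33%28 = 5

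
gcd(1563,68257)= 1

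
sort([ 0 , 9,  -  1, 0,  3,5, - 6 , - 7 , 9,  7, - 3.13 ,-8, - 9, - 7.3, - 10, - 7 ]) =[ - 10, - 9 , - 8 , - 7.3, - 7, - 7 , - 6,-3.13, - 1, 0 , 0 , 3, 5,7 , 9, 9] 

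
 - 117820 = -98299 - 19521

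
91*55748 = 5073068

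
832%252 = 76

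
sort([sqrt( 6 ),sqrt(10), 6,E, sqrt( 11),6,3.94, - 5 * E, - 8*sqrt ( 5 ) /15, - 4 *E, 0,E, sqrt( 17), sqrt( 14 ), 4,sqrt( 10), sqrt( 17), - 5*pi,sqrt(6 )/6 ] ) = [ -5*pi,-5 *E,  -  4 * E ,-8 * sqrt ( 5 ) /15,  0,sqrt (6)/6,sqrt( 6 ),E,E,sqrt(10),sqrt(10 ) , sqrt(11),  sqrt(14), 3.94,4 , sqrt(17) , sqrt( 17),6, 6 ]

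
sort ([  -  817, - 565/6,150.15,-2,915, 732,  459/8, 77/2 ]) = [-817,  -  565/6,-2,77/2, 459/8, 150.15, 732, 915 ]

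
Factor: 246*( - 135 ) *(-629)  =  2^1*3^4*5^1* 17^1*37^1*41^1 = 20889090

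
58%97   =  58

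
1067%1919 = 1067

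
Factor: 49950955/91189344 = 2^( - 5) *3^( - 1 )  *  5^1*131^1*76261^1*949889^ (  -  1 ) 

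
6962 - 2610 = 4352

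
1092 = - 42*(-26 )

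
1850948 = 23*80476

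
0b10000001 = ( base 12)a9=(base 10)129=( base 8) 201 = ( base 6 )333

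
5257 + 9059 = 14316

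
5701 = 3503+2198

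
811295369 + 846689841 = 1657985210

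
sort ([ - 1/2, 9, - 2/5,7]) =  [ - 1/2, - 2/5,7,  9]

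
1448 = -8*(-181) 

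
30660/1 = 30660 = 30660.00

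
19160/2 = 9580 = 9580.00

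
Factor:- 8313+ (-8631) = - 2^4*3^1*353^1 = - 16944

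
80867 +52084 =132951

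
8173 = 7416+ 757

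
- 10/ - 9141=10/9141  =  0.00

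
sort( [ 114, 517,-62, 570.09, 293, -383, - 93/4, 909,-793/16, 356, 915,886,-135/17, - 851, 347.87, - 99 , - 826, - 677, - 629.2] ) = [ - 851, - 826, - 677, - 629.2, - 383 , - 99, - 62, - 793/16, - 93/4, - 135/17 , 114, 293, 347.87, 356,517, 570.09, 886, 909,915 ]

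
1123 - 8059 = - 6936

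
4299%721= 694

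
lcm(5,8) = 40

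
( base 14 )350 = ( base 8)1222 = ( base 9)811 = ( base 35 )is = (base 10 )658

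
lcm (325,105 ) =6825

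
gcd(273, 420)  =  21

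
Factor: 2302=2^1 *1151^1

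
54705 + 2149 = 56854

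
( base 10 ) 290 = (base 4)10202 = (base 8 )442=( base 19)F5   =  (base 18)G2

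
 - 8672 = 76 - 8748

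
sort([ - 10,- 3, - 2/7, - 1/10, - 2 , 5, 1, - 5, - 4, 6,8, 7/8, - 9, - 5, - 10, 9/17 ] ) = [ - 10, - 10, - 9, - 5 ,- 5, - 4, - 3,- 2, - 2/7, - 1/10 , 9/17,7/8, 1, 5, 6 , 8 ]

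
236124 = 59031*4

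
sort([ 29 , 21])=[ 21,29] 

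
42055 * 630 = 26494650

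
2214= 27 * 82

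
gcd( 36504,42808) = 8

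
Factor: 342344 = 2^3*42793^1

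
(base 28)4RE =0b111101000010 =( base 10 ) 3906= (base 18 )c10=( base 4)331002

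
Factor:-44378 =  - 2^1*22189^1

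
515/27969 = 515/27969 = 0.02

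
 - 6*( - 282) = 1692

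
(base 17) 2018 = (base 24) H2B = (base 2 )10011001111011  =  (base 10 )9851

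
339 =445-106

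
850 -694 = 156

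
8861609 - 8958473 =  - 96864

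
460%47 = 37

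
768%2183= 768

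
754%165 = 94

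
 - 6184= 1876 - 8060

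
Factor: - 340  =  - 2^2*5^1 *17^1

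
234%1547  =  234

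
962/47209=962/47209 = 0.02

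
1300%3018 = 1300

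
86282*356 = 30716392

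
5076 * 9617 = 48815892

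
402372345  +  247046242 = 649418587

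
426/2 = 213 = 213.00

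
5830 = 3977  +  1853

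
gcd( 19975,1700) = 425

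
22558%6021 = 4495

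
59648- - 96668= 156316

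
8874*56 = 496944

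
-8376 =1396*(  -  6 ) 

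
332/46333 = 332/46333=0.01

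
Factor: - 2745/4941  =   - 3^( - 2)*5^1 = -5/9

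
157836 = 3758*42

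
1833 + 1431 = 3264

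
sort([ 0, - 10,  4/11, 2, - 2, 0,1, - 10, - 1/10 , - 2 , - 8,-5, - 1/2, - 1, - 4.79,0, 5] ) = [- 10, - 10, - 8, - 5, - 4.79, - 2, - 2, - 1, - 1/2,  -  1/10,0 , 0, 0, 4/11, 1, 2, 5] 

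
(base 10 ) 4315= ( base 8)10333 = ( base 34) 3ov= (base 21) 9GA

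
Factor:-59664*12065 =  - 719846160 = - 2^4*3^1*5^1*11^1*19^1*113^1*127^1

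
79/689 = 79/689  =  0.11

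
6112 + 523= 6635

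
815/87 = 9 + 32/87= 9.37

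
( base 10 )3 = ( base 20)3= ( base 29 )3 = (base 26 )3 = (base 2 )11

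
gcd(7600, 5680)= 80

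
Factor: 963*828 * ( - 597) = -476026308 = -2^2*3^5*23^1*107^1*199^1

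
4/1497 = 4/1497  =  0.00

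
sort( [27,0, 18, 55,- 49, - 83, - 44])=[ - 83, - 49 , - 44, 0, 18, 27,55 ]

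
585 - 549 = 36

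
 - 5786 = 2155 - 7941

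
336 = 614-278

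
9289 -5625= 3664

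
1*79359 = 79359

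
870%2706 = 870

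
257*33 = 8481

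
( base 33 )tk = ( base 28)16p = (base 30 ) 12H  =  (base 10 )977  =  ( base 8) 1721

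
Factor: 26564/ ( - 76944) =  - 29/84  =  - 2^( - 2 )*3^( - 1) *7^( - 1)*29^1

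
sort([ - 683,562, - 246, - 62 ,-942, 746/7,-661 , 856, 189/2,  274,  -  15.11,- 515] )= [  -  942, - 683, - 661, - 515 , - 246, - 62, - 15.11, 189/2,746/7, 274, 562,856 ] 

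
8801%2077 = 493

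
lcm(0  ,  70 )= 0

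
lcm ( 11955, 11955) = 11955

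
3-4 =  - 1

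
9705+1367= 11072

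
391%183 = 25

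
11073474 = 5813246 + 5260228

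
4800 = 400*12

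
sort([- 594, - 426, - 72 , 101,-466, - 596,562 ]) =[-596, - 594,-466, - 426, - 72,  101, 562 ]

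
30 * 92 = 2760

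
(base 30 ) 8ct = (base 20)ij9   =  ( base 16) 1DA5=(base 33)6VW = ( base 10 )7589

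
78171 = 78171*1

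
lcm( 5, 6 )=30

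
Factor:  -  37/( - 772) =2^( - 2 )*37^1 * 193^ ( - 1 )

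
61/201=61/201 = 0.30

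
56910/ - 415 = -138+ 72/83 = -  137.13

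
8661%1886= 1117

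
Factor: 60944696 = 2^3*41^1*71^1*2617^1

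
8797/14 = 8797/14  =  628.36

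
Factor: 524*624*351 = 114768576 = 2^6*3^4*13^2 * 131^1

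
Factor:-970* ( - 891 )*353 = 305087310 =2^1*3^4*  5^1*11^1*97^1*353^1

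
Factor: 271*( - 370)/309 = -100270/309= -  2^1 * 3^( - 1 )*5^1*37^1*103^( - 1)*271^1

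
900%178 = 10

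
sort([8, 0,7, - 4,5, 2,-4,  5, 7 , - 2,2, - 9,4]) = [ - 9,-4, - 4, - 2, 0,2,  2, 4,5,5,7, 7, 8 ]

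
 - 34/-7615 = 34/7615= 0.00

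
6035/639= 85/9 = 9.44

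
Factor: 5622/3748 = 2^( - 1) *3^1 = 3/2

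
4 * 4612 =18448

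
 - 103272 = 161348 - 264620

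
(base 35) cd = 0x1b1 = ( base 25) H8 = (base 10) 433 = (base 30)ED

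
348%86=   4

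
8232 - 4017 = 4215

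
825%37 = 11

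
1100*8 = 8800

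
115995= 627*185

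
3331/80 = 3331/80 = 41.64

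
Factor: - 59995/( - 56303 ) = 65/61  =  5^1*13^1*61^( - 1)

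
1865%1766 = 99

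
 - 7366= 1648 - 9014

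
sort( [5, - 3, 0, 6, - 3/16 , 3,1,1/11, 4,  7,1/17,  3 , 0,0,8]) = [ - 3,-3/16,0,0, 0,1/17 , 1/11, 1, 3,3,4,5 , 6,7,8 ]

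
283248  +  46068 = 329316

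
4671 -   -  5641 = 10312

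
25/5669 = 25/5669=0.00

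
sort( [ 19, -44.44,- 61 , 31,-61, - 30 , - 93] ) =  [ - 93, - 61, - 61,-44.44,- 30 , 19, 31]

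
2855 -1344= 1511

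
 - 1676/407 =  - 5+359/407 = - 4.12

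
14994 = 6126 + 8868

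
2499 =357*7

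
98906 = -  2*( - 49453)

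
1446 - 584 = 862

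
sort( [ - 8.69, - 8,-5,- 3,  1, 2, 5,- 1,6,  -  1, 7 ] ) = [ - 8.69, - 8, - 5,  -  3,  -  1, - 1, 1, 2, 5,6, 7]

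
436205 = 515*847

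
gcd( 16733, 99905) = 29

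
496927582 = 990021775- 493094193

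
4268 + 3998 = 8266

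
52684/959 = 54 + 898/959 = 54.94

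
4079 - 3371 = 708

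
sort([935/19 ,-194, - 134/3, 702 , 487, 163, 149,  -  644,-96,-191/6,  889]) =[ -644, - 194, - 96, - 134/3, - 191/6, 935/19,  149 , 163, 487,702, 889 ] 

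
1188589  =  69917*17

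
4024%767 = 189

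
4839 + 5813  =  10652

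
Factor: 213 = 3^1*71^1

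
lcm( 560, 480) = 3360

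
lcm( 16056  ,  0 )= 0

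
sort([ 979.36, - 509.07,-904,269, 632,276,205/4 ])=[ - 904, - 509.07 , 205/4,269,276,  632,979.36]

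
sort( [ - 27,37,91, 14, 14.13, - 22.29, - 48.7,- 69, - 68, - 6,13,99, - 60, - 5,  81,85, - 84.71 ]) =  [ - 84.71, - 69, - 68 , - 60, - 48.7 , - 27, - 22.29, - 6, - 5,13,14,14.13 , 37, 81,85, 91,99 ]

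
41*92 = 3772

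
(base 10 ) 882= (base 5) 12012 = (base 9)1180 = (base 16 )372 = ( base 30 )tc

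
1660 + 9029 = 10689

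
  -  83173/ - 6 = 13862 + 1/6 = 13862.17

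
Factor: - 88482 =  - 2^1*3^1*14747^1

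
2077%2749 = 2077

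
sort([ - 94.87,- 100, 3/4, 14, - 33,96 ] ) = [ - 100, - 94.87, - 33, 3/4,  14,96 ]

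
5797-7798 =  - 2001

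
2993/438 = 6 + 5/6= 6.83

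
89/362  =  89/362  =  0.25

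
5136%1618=282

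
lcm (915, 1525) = 4575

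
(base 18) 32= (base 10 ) 56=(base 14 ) 40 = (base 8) 70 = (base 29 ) 1R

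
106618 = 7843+98775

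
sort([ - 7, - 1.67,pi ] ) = [  -  7, - 1.67, pi]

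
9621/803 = 11+788/803 = 11.98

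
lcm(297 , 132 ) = 1188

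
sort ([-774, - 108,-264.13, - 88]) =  [-774,-264.13,-108,-88]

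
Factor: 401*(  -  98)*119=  - 4676462=-2^1 * 7^3*17^1 * 401^1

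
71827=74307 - 2480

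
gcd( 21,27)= 3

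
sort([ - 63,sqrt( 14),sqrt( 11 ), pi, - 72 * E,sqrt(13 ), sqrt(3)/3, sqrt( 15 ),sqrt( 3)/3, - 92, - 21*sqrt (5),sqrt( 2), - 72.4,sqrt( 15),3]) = [ - 72 * E, - 92, - 72.4, - 63, - 21 *sqrt( 5), sqrt( 3 ) /3, sqrt(3) /3,sqrt( 2),  3,pi , sqrt( 11), sqrt( 13), sqrt( 14), sqrt( 15 ), sqrt(15)]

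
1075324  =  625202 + 450122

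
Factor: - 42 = -2^1*3^1*7^1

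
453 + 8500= 8953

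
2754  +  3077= 5831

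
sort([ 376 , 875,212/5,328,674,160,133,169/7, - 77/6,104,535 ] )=[ - 77/6, 169/7, 212/5,104, 133,160,328,376, 535,674,875]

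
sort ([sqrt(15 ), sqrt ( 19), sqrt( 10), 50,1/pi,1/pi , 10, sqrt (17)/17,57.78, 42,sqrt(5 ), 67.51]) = [ sqrt( 17)/17,1/pi,1/pi,  sqrt( 5 ),  sqrt( 10), sqrt ( 15 ), sqrt( 19), 10, 42, 50, 57.78,67.51]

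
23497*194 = 4558418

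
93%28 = 9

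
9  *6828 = 61452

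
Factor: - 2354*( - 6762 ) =15917748 = 2^2*3^1 * 7^2*11^1*23^1 * 107^1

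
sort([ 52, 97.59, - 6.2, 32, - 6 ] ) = [ - 6.2,- 6, 32, 52, 97.59]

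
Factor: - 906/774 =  - 3^( - 1)*43^( - 1)*151^1 = - 151/129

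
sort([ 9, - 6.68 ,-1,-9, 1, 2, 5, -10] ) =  [  -  10, - 9, - 6.68, - 1, 1,2, 5, 9]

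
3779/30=3779/30 = 125.97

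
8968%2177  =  260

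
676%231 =214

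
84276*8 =674208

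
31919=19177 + 12742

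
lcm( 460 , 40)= 920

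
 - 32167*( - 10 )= 321670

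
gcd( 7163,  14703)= 377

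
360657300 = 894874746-534217446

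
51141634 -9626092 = 41515542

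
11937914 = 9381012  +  2556902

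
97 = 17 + 80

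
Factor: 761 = 761^1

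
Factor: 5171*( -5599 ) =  - 11^1*509^1*5171^1 = - 28952429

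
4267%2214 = 2053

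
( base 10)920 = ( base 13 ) 55A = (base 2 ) 1110011000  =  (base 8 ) 1630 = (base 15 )415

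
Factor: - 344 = -2^3*43^1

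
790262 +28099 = 818361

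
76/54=38/27 = 1.41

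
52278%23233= 5812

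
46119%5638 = 1015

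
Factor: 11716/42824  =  2^(  -  1 )*29^1*53^( - 1) = 29/106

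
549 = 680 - 131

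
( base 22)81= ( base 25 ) 72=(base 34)57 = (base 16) B1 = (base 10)177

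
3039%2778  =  261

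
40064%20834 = 19230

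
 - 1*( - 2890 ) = 2890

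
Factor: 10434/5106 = 23^( - 1) * 47^1 = 47/23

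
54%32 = 22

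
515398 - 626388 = - 110990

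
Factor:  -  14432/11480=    - 44/35 = - 2^2 * 5^(-1) * 7^(-1)*11^1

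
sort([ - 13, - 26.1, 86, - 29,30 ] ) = [ - 29, - 26.1,- 13, 30,86 ] 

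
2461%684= 409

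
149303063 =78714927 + 70588136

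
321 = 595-274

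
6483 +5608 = 12091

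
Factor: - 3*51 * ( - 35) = 3^2 *5^1*7^1*17^1 = 5355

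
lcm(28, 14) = 28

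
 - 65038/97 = -65038/97  =  - 670.49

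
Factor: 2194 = 2^1 * 1097^1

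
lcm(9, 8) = 72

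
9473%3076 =245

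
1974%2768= 1974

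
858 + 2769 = 3627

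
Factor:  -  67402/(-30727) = 2^1*67^1*503^1 * 30727^( - 1 ) 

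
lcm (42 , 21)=42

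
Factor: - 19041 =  - 3^1  *  11^1*577^1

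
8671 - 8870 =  - 199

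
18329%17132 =1197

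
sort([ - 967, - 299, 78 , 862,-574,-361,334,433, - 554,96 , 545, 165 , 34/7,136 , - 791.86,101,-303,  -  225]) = [ - 967 ,-791.86,  -  574, - 554, -361,- 303 ,- 299,-225,  34/7, 78, 96,101,136,165, 334,433,545, 862 ]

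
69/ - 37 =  - 2 + 5/37  =  - 1.86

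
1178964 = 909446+269518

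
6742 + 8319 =15061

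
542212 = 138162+404050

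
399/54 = 7  +  7/18 =7.39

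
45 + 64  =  109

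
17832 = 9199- - 8633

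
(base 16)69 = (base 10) 105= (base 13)81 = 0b1101001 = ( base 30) 3f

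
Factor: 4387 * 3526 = 2^1* 41^2*43^1*107^1 = 15468562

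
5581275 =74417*75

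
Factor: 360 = 2^3*3^2*5^1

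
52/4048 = 13/1012 = 0.01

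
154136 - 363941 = -209805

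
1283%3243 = 1283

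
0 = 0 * ( - 840 ) 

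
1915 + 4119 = 6034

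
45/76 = 45/76  =  0.59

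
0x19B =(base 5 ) 3121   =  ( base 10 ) 411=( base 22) IF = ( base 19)12c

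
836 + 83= 919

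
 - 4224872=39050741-43275613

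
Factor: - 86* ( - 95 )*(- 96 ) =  -2^6*3^1 * 5^1*19^1*43^1 = - 784320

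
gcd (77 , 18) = 1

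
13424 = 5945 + 7479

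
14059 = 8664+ 5395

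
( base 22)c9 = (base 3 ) 101010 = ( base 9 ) 333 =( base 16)111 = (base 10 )273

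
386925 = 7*55275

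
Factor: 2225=5^2*89^1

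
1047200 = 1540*680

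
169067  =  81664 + 87403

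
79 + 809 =888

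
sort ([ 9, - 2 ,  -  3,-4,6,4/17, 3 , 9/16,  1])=[ - 4, - 3,-2,4/17, 9/16,  1,3, 6,9]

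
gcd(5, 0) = 5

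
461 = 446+15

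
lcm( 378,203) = 10962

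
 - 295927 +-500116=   -  796043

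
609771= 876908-267137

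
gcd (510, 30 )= 30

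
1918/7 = 274 = 274.00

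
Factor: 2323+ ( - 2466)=-143 = - 11^1 * 13^1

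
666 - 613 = 53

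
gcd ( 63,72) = 9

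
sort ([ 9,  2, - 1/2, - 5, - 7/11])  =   [ - 5, - 7/11, - 1/2,  2,  9 ] 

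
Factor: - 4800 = - 2^6*3^1 *5^2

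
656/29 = 22 + 18/29 = 22.62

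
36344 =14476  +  21868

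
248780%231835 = 16945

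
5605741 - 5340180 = 265561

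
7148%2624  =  1900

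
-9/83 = -9/83 = -0.11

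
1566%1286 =280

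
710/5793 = 710/5793 = 0.12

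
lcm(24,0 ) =0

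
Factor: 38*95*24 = 2^4 * 3^1 * 5^1 * 19^2 = 86640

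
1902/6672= 317/1112=0.29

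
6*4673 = 28038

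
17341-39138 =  - 21797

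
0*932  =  0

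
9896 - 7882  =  2014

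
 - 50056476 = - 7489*6684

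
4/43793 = 4/43793=0.00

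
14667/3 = 4889 =4889.00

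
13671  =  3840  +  9831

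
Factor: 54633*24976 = 1364513808 = 2^4*3^1*7^1*223^1*18211^1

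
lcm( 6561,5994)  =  485514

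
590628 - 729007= - 138379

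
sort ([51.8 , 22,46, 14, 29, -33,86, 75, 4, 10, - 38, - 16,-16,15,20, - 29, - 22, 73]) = [  -  38,-33, - 29, - 22,  -  16, - 16, 4,10,14 , 15,20,  22, 29, 46, 51.8,73, 75 , 86]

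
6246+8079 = 14325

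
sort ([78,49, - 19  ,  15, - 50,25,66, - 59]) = [ - 59,-50, - 19, 15, 25, 49, 66,78]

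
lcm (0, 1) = 0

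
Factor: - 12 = - 2^2* 3^1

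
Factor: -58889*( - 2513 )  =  7^1*359^1 * 58889^1=147988057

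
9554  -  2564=6990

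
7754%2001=1751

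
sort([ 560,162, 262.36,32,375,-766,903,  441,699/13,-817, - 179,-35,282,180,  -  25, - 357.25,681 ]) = [-817, - 766, - 357.25, - 179, - 35,-25,32, 699/13 , 162 , 180,262.36 , 282,  375,441, 560,681,903] 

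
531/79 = 531/79=6.72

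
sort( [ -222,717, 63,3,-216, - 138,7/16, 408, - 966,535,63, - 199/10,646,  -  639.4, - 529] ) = [ - 966, - 639.4, - 529, - 222,  -  216, -138,  -  199/10,7/16,3,63,63,408,535,  646,717 ] 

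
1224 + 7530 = 8754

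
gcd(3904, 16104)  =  488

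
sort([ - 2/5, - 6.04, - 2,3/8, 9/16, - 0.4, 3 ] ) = [ - 6.04, - 2, - 0.4,-2/5,  3/8, 9/16, 3 ] 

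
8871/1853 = 4+1459/1853 = 4.79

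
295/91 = 295/91 = 3.24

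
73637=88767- 15130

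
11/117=11/117  =  0.09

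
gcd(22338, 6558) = 6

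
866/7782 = 433/3891 = 0.11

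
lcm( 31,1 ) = 31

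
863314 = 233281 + 630033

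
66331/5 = 66331/5 = 13266.20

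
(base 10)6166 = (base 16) 1816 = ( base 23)bf2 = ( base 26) 934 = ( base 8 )14026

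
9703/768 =12  +  487/768 = 12.63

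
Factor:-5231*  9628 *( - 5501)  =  2^2*29^1*83^1* 5231^1 * 5501^1 = 277052738068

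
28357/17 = 1668+1/17 = 1668.06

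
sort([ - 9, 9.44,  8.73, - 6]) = [ - 9,  -  6,8.73,9.44 ] 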